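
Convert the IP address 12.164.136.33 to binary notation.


12 = 00001100
164 = 10100100
136 = 10001000
33 = 00100001
Binary: 00001100.10100100.10001000.00100001


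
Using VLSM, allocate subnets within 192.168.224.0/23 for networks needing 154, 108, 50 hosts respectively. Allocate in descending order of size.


154 hosts -> /24 (254 usable): 192.168.224.0/24
108 hosts -> /25 (126 usable): 192.168.225.0/25
50 hosts -> /26 (62 usable): 192.168.225.128/26
Allocation: 192.168.224.0/24 (154 hosts, 254 usable); 192.168.225.0/25 (108 hosts, 126 usable); 192.168.225.128/26 (50 hosts, 62 usable)


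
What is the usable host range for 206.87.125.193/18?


Network: 206.87.64.0
Broadcast: 206.87.127.255
First usable = network + 1
Last usable = broadcast - 1
Range: 206.87.64.1 to 206.87.127.254


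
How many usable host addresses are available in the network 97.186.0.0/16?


Host bits = 32 - 16 = 16
Total addresses = 2^16 = 65536
Usable = total - 2 (network and broadcast)
Usable hosts: 65534


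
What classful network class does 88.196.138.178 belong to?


First octet: 88
Binary: 01011000
0xxxxxxx -> Class A (1-126)
Class A, default mask 255.0.0.0 (/8)


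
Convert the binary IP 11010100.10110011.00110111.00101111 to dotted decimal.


11010100 = 212
10110011 = 179
00110111 = 55
00101111 = 47
IP: 212.179.55.47


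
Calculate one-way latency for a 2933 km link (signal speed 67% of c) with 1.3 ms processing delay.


Speed = 0.67 * 3e5 km/s = 201000 km/s
Propagation delay = 2933 / 201000 = 0.0146 s = 14.592 ms
Processing delay = 1.3 ms
Total one-way latency = 15.892 ms


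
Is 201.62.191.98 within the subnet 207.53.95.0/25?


Subnet network: 207.53.95.0
Test IP AND mask: 201.62.191.0
No, 201.62.191.98 is not in 207.53.95.0/25


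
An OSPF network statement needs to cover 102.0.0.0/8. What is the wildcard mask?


Subnet mask: 255.0.0.0
Wildcard = 255.255.255.255 - subnet mask
255 - 255 = 0
255 - 0 = 255
255 - 0 = 255
255 - 0 = 255
Wildcard: 0.255.255.255


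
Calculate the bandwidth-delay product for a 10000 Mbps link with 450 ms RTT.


BDP = bandwidth * RTT
= 10000 Mbps * 450 ms
= 10000 * 1e6 * 450 / 1000 bits
= 4500000000 bits
= 562500000 bytes
= 549316.4062 KB
BDP = 4500000000 bits (562500000 bytes)


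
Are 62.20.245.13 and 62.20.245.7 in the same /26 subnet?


Mask: 255.255.255.192
62.20.245.13 AND mask = 62.20.245.0
62.20.245.7 AND mask = 62.20.245.0
Yes, same subnet (62.20.245.0)


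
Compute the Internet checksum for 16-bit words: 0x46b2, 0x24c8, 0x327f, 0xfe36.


Sum all words (with carry folding):
+ 0x46b2 = 0x46b2
+ 0x24c8 = 0x6b7a
+ 0x327f = 0x9df9
+ 0xfe36 = 0x9c30
One's complement: ~0x9c30
Checksum = 0x63cf


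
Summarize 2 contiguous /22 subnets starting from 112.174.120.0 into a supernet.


Original prefix: /22
Number of subnets: 2 = 2^1
New prefix = 22 - 1 = 21
Supernet: 112.174.120.0/21


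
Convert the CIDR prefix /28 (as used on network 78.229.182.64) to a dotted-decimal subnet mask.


/28 means 28 network bits, 4 host bits
Binary: 11111111111111111111111111110000
Mask: 255.255.255.240


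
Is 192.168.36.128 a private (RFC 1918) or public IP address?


RFC 1918 private ranges:
  10.0.0.0/8 (10.0.0.0 - 10.255.255.255)
  172.16.0.0/12 (172.16.0.0 - 172.31.255.255)
  192.168.0.0/16 (192.168.0.0 - 192.168.255.255)
Private (in 192.168.0.0/16)


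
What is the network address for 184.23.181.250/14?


IP:   10111000.00010111.10110101.11111010
Mask: 11111111.11111100.00000000.00000000
AND operation:
Net:  10111000.00010100.00000000.00000000
Network: 184.20.0.0/14


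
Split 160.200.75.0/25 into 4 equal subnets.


New prefix = 25 + 2 = 27
Each subnet has 32 addresses
  160.200.75.0/27
  160.200.75.32/27
  160.200.75.64/27
  160.200.75.96/27
Subnets: 160.200.75.0/27, 160.200.75.32/27, 160.200.75.64/27, 160.200.75.96/27


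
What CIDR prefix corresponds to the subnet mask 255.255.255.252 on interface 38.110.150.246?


Binary: 11111111.11111111.11111111.11111100
Count leading 1s
Prefix: /30


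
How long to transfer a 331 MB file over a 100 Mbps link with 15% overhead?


Effective throughput = 100 * (1 - 15/100) = 85 Mbps
File size in Mb = 331 * 8 = 2648 Mb
Time = 2648 / 85
Time = 31.1529 seconds


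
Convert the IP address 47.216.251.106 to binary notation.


47 = 00101111
216 = 11011000
251 = 11111011
106 = 01101010
Binary: 00101111.11011000.11111011.01101010


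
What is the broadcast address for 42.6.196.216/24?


Network: 42.6.196.0/24
Host bits = 8
Set all host bits to 1:
Broadcast: 42.6.196.255


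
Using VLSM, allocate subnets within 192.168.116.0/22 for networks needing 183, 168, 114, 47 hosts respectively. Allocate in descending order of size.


183 hosts -> /24 (254 usable): 192.168.116.0/24
168 hosts -> /24 (254 usable): 192.168.117.0/24
114 hosts -> /25 (126 usable): 192.168.118.0/25
47 hosts -> /26 (62 usable): 192.168.118.128/26
Allocation: 192.168.116.0/24 (183 hosts, 254 usable); 192.168.117.0/24 (168 hosts, 254 usable); 192.168.118.0/25 (114 hosts, 126 usable); 192.168.118.128/26 (47 hosts, 62 usable)


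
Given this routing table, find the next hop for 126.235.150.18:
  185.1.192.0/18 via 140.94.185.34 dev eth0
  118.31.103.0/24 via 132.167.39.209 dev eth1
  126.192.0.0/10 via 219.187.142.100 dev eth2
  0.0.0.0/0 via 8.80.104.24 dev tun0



Longest prefix match for 126.235.150.18:
  /18 185.1.192.0: no
  /24 118.31.103.0: no
  /10 126.192.0.0: MATCH
  /0 0.0.0.0: MATCH
Selected: next-hop 219.187.142.100 via eth2 (matched /10)


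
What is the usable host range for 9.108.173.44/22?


Network: 9.108.172.0
Broadcast: 9.108.175.255
First usable = network + 1
Last usable = broadcast - 1
Range: 9.108.172.1 to 9.108.175.254


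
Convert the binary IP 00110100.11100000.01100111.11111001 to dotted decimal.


00110100 = 52
11100000 = 224
01100111 = 103
11111001 = 249
IP: 52.224.103.249


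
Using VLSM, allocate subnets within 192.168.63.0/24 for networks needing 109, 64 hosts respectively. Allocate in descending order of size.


109 hosts -> /25 (126 usable): 192.168.63.0/25
64 hosts -> /25 (126 usable): 192.168.63.128/25
Allocation: 192.168.63.0/25 (109 hosts, 126 usable); 192.168.63.128/25 (64 hosts, 126 usable)


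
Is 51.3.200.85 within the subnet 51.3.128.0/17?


Subnet network: 51.3.128.0
Test IP AND mask: 51.3.128.0
Yes, 51.3.200.85 is in 51.3.128.0/17


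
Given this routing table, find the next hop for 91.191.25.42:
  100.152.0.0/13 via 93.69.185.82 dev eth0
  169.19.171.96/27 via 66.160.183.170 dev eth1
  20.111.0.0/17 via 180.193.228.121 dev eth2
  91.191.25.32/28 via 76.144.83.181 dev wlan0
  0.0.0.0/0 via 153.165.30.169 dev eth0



Longest prefix match for 91.191.25.42:
  /13 100.152.0.0: no
  /27 169.19.171.96: no
  /17 20.111.0.0: no
  /28 91.191.25.32: MATCH
  /0 0.0.0.0: MATCH
Selected: next-hop 76.144.83.181 via wlan0 (matched /28)


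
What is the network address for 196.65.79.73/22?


IP:   11000100.01000001.01001111.01001001
Mask: 11111111.11111111.11111100.00000000
AND operation:
Net:  11000100.01000001.01001100.00000000
Network: 196.65.76.0/22


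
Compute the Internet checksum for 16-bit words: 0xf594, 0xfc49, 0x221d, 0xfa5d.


Sum all words (with carry folding):
+ 0xf594 = 0xf594
+ 0xfc49 = 0xf1de
+ 0x221d = 0x13fc
+ 0xfa5d = 0x0e5a
One's complement: ~0x0e5a
Checksum = 0xf1a5


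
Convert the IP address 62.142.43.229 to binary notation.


62 = 00111110
142 = 10001110
43 = 00101011
229 = 11100101
Binary: 00111110.10001110.00101011.11100101


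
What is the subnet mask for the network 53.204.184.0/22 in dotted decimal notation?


/22 means 22 network bits, 10 host bits
Binary: 11111111111111111111110000000000
Mask: 255.255.252.0


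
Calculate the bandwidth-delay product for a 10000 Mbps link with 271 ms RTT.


BDP = bandwidth * RTT
= 10000 Mbps * 271 ms
= 10000 * 1e6 * 271 / 1000 bits
= 2710000000 bits
= 338750000 bytes
= 330810.5469 KB
BDP = 2710000000 bits (338750000 bytes)


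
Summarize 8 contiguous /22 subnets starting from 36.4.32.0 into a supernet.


Original prefix: /22
Number of subnets: 8 = 2^3
New prefix = 22 - 3 = 19
Supernet: 36.4.32.0/19


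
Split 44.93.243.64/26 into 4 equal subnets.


New prefix = 26 + 2 = 28
Each subnet has 16 addresses
  44.93.243.64/28
  44.93.243.80/28
  44.93.243.96/28
  44.93.243.112/28
Subnets: 44.93.243.64/28, 44.93.243.80/28, 44.93.243.96/28, 44.93.243.112/28


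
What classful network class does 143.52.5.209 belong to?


First octet: 143
Binary: 10001111
10xxxxxx -> Class B (128-191)
Class B, default mask 255.255.0.0 (/16)


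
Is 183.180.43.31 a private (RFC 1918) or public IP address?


RFC 1918 private ranges:
  10.0.0.0/8 (10.0.0.0 - 10.255.255.255)
  172.16.0.0/12 (172.16.0.0 - 172.31.255.255)
  192.168.0.0/16 (192.168.0.0 - 192.168.255.255)
Public (not in any RFC 1918 range)


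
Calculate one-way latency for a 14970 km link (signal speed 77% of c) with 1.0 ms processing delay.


Speed = 0.77 * 3e5 km/s = 231000 km/s
Propagation delay = 14970 / 231000 = 0.0648 s = 64.8052 ms
Processing delay = 1.0 ms
Total one-way latency = 65.8052 ms


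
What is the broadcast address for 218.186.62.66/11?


Network: 218.160.0.0/11
Host bits = 21
Set all host bits to 1:
Broadcast: 218.191.255.255


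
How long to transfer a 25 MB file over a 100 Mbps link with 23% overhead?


Effective throughput = 100 * (1 - 23/100) = 77 Mbps
File size in Mb = 25 * 8 = 200 Mb
Time = 200 / 77
Time = 2.5974 seconds


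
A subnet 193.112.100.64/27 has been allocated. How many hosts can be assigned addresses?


Host bits = 32 - 27 = 5
Total addresses = 2^5 = 32
Usable = total - 2 (network and broadcast)
Usable hosts: 30


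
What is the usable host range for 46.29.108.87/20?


Network: 46.29.96.0
Broadcast: 46.29.111.255
First usable = network + 1
Last usable = broadcast - 1
Range: 46.29.96.1 to 46.29.111.254


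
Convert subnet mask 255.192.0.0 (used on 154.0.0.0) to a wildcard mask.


Subnet mask: 255.192.0.0
Wildcard = 255.255.255.255 - subnet mask
255 - 255 = 0
255 - 192 = 63
255 - 0 = 255
255 - 0 = 255
Wildcard: 0.63.255.255


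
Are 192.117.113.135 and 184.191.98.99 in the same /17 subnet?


Mask: 255.255.128.0
192.117.113.135 AND mask = 192.117.0.0
184.191.98.99 AND mask = 184.191.0.0
No, different subnets (192.117.0.0 vs 184.191.0.0)


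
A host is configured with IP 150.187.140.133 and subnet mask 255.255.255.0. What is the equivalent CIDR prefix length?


Binary: 11111111.11111111.11111111.00000000
Count leading 1s
Prefix: /24


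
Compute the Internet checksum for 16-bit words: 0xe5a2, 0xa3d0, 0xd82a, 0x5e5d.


Sum all words (with carry folding):
+ 0xe5a2 = 0xe5a2
+ 0xa3d0 = 0x8973
+ 0xd82a = 0x619e
+ 0x5e5d = 0xbffb
One's complement: ~0xbffb
Checksum = 0x4004


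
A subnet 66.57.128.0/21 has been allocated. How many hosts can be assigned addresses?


Host bits = 32 - 21 = 11
Total addresses = 2^11 = 2048
Usable = total - 2 (network and broadcast)
Usable hosts: 2046


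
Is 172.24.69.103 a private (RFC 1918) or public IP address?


RFC 1918 private ranges:
  10.0.0.0/8 (10.0.0.0 - 10.255.255.255)
  172.16.0.0/12 (172.16.0.0 - 172.31.255.255)
  192.168.0.0/16 (192.168.0.0 - 192.168.255.255)
Private (in 172.16.0.0/12)


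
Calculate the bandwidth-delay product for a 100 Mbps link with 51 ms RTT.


BDP = bandwidth * RTT
= 100 Mbps * 51 ms
= 100 * 1e6 * 51 / 1000 bits
= 5100000 bits
= 637500 bytes
= 622.5586 KB
BDP = 5100000 bits (637500 bytes)


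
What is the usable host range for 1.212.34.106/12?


Network: 1.208.0.0
Broadcast: 1.223.255.255
First usable = network + 1
Last usable = broadcast - 1
Range: 1.208.0.1 to 1.223.255.254


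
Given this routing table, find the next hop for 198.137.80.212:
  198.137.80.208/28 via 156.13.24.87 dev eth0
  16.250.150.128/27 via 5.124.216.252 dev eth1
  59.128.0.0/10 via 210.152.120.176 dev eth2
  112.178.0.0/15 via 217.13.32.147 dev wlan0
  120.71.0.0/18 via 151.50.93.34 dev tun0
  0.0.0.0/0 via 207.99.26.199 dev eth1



Longest prefix match for 198.137.80.212:
  /28 198.137.80.208: MATCH
  /27 16.250.150.128: no
  /10 59.128.0.0: no
  /15 112.178.0.0: no
  /18 120.71.0.0: no
  /0 0.0.0.0: MATCH
Selected: next-hop 156.13.24.87 via eth0 (matched /28)


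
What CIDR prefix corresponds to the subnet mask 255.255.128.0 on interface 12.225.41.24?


Binary: 11111111.11111111.10000000.00000000
Count leading 1s
Prefix: /17


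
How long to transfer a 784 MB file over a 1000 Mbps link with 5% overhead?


Effective throughput = 1000 * (1 - 5/100) = 950 Mbps
File size in Mb = 784 * 8 = 6272 Mb
Time = 6272 / 950
Time = 6.6021 seconds


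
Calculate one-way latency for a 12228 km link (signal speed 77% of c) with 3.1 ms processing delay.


Speed = 0.77 * 3e5 km/s = 231000 km/s
Propagation delay = 12228 / 231000 = 0.0529 s = 52.9351 ms
Processing delay = 3.1 ms
Total one-way latency = 56.0351 ms


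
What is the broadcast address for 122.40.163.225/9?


Network: 122.0.0.0/9
Host bits = 23
Set all host bits to 1:
Broadcast: 122.127.255.255


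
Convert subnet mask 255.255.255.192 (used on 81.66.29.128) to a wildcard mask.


Subnet mask: 255.255.255.192
Wildcard = 255.255.255.255 - subnet mask
255 - 255 = 0
255 - 255 = 0
255 - 255 = 0
255 - 192 = 63
Wildcard: 0.0.0.63


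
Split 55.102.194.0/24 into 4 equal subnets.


New prefix = 24 + 2 = 26
Each subnet has 64 addresses
  55.102.194.0/26
  55.102.194.64/26
  55.102.194.128/26
  55.102.194.192/26
Subnets: 55.102.194.0/26, 55.102.194.64/26, 55.102.194.128/26, 55.102.194.192/26


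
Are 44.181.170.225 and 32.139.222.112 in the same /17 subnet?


Mask: 255.255.128.0
44.181.170.225 AND mask = 44.181.128.0
32.139.222.112 AND mask = 32.139.128.0
No, different subnets (44.181.128.0 vs 32.139.128.0)


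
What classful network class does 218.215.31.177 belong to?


First octet: 218
Binary: 11011010
110xxxxx -> Class C (192-223)
Class C, default mask 255.255.255.0 (/24)


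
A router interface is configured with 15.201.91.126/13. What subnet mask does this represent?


/13 means 13 network bits, 19 host bits
Binary: 11111111111110000000000000000000
Mask: 255.248.0.0


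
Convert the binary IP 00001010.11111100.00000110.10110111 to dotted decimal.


00001010 = 10
11111100 = 252
00000110 = 6
10110111 = 183
IP: 10.252.6.183


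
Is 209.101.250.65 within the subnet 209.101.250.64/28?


Subnet network: 209.101.250.64
Test IP AND mask: 209.101.250.64
Yes, 209.101.250.65 is in 209.101.250.64/28


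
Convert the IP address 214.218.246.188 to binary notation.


214 = 11010110
218 = 11011010
246 = 11110110
188 = 10111100
Binary: 11010110.11011010.11110110.10111100


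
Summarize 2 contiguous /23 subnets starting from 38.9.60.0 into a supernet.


Original prefix: /23
Number of subnets: 2 = 2^1
New prefix = 23 - 1 = 22
Supernet: 38.9.60.0/22


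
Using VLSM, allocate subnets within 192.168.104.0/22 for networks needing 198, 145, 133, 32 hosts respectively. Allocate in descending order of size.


198 hosts -> /24 (254 usable): 192.168.104.0/24
145 hosts -> /24 (254 usable): 192.168.105.0/24
133 hosts -> /24 (254 usable): 192.168.106.0/24
32 hosts -> /26 (62 usable): 192.168.107.0/26
Allocation: 192.168.104.0/24 (198 hosts, 254 usable); 192.168.105.0/24 (145 hosts, 254 usable); 192.168.106.0/24 (133 hosts, 254 usable); 192.168.107.0/26 (32 hosts, 62 usable)


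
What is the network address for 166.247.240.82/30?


IP:   10100110.11110111.11110000.01010010
Mask: 11111111.11111111.11111111.11111100
AND operation:
Net:  10100110.11110111.11110000.01010000
Network: 166.247.240.80/30


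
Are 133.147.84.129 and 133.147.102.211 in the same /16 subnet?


Mask: 255.255.0.0
133.147.84.129 AND mask = 133.147.0.0
133.147.102.211 AND mask = 133.147.0.0
Yes, same subnet (133.147.0.0)


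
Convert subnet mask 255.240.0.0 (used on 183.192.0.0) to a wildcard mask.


Subnet mask: 255.240.0.0
Wildcard = 255.255.255.255 - subnet mask
255 - 255 = 0
255 - 240 = 15
255 - 0 = 255
255 - 0 = 255
Wildcard: 0.15.255.255


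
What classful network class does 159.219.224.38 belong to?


First octet: 159
Binary: 10011111
10xxxxxx -> Class B (128-191)
Class B, default mask 255.255.0.0 (/16)


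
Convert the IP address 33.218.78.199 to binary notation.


33 = 00100001
218 = 11011010
78 = 01001110
199 = 11000111
Binary: 00100001.11011010.01001110.11000111


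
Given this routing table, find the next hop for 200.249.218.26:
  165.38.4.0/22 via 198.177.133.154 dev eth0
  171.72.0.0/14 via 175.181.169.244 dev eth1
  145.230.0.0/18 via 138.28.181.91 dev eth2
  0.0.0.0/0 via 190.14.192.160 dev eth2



Longest prefix match for 200.249.218.26:
  /22 165.38.4.0: no
  /14 171.72.0.0: no
  /18 145.230.0.0: no
  /0 0.0.0.0: MATCH
Selected: next-hop 190.14.192.160 via eth2 (matched /0)


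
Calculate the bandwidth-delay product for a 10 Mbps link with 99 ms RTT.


BDP = bandwidth * RTT
= 10 Mbps * 99 ms
= 10 * 1e6 * 99 / 1000 bits
= 990000 bits
= 123750 bytes
= 120.8496 KB
BDP = 990000 bits (123750 bytes)


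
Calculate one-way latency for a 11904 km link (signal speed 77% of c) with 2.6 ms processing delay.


Speed = 0.77 * 3e5 km/s = 231000 km/s
Propagation delay = 11904 / 231000 = 0.0515 s = 51.5325 ms
Processing delay = 2.6 ms
Total one-way latency = 54.1325 ms


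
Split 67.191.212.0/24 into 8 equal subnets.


New prefix = 24 + 3 = 27
Each subnet has 32 addresses
  67.191.212.0/27
  67.191.212.32/27
  67.191.212.64/27
  67.191.212.96/27
  67.191.212.128/27
  67.191.212.160/27
  67.191.212.192/27
  67.191.212.224/27
Subnets: 67.191.212.0/27, 67.191.212.32/27, 67.191.212.64/27, 67.191.212.96/27, 67.191.212.128/27, 67.191.212.160/27, 67.191.212.192/27, 67.191.212.224/27


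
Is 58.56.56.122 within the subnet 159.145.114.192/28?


Subnet network: 159.145.114.192
Test IP AND mask: 58.56.56.112
No, 58.56.56.122 is not in 159.145.114.192/28


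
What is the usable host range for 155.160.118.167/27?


Network: 155.160.118.160
Broadcast: 155.160.118.191
First usable = network + 1
Last usable = broadcast - 1
Range: 155.160.118.161 to 155.160.118.190


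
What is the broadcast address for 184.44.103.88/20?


Network: 184.44.96.0/20
Host bits = 12
Set all host bits to 1:
Broadcast: 184.44.111.255


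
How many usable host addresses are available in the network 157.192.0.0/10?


Host bits = 32 - 10 = 22
Total addresses = 2^22 = 4194304
Usable = total - 2 (network and broadcast)
Usable hosts: 4194302


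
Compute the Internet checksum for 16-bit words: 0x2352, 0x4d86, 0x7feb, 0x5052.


Sum all words (with carry folding):
+ 0x2352 = 0x2352
+ 0x4d86 = 0x70d8
+ 0x7feb = 0xf0c3
+ 0x5052 = 0x4116
One's complement: ~0x4116
Checksum = 0xbee9


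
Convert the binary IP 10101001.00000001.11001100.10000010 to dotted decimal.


10101001 = 169
00000001 = 1
11001100 = 204
10000010 = 130
IP: 169.1.204.130


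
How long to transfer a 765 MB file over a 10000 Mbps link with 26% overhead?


Effective throughput = 10000 * (1 - 26/100) = 7400 Mbps
File size in Mb = 765 * 8 = 6120 Mb
Time = 6120 / 7400
Time = 0.827 seconds


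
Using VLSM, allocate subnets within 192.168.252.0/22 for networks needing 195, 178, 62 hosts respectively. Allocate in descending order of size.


195 hosts -> /24 (254 usable): 192.168.252.0/24
178 hosts -> /24 (254 usable): 192.168.253.0/24
62 hosts -> /26 (62 usable): 192.168.254.0/26
Allocation: 192.168.252.0/24 (195 hosts, 254 usable); 192.168.253.0/24 (178 hosts, 254 usable); 192.168.254.0/26 (62 hosts, 62 usable)


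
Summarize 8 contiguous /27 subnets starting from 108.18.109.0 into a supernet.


Original prefix: /27
Number of subnets: 8 = 2^3
New prefix = 27 - 3 = 24
Supernet: 108.18.109.0/24


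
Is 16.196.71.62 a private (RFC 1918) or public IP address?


RFC 1918 private ranges:
  10.0.0.0/8 (10.0.0.0 - 10.255.255.255)
  172.16.0.0/12 (172.16.0.0 - 172.31.255.255)
  192.168.0.0/16 (192.168.0.0 - 192.168.255.255)
Public (not in any RFC 1918 range)


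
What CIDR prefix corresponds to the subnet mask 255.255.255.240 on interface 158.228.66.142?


Binary: 11111111.11111111.11111111.11110000
Count leading 1s
Prefix: /28


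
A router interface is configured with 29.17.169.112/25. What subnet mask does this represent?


/25 means 25 network bits, 7 host bits
Binary: 11111111111111111111111110000000
Mask: 255.255.255.128


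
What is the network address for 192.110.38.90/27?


IP:   11000000.01101110.00100110.01011010
Mask: 11111111.11111111.11111111.11100000
AND operation:
Net:  11000000.01101110.00100110.01000000
Network: 192.110.38.64/27


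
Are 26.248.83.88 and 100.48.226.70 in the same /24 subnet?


Mask: 255.255.255.0
26.248.83.88 AND mask = 26.248.83.0
100.48.226.70 AND mask = 100.48.226.0
No, different subnets (26.248.83.0 vs 100.48.226.0)


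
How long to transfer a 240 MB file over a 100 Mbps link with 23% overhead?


Effective throughput = 100 * (1 - 23/100) = 77 Mbps
File size in Mb = 240 * 8 = 1920 Mb
Time = 1920 / 77
Time = 24.9351 seconds


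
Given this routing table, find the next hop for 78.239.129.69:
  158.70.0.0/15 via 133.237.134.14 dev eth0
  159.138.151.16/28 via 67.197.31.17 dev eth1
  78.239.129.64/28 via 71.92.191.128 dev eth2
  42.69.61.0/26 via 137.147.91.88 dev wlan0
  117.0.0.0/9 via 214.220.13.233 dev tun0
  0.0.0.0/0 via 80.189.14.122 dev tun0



Longest prefix match for 78.239.129.69:
  /15 158.70.0.0: no
  /28 159.138.151.16: no
  /28 78.239.129.64: MATCH
  /26 42.69.61.0: no
  /9 117.0.0.0: no
  /0 0.0.0.0: MATCH
Selected: next-hop 71.92.191.128 via eth2 (matched /28)


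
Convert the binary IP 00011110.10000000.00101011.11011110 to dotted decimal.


00011110 = 30
10000000 = 128
00101011 = 43
11011110 = 222
IP: 30.128.43.222


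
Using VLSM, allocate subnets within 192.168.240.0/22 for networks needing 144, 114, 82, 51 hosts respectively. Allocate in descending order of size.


144 hosts -> /24 (254 usable): 192.168.240.0/24
114 hosts -> /25 (126 usable): 192.168.241.0/25
82 hosts -> /25 (126 usable): 192.168.241.128/25
51 hosts -> /26 (62 usable): 192.168.242.0/26
Allocation: 192.168.240.0/24 (144 hosts, 254 usable); 192.168.241.0/25 (114 hosts, 126 usable); 192.168.241.128/25 (82 hosts, 126 usable); 192.168.242.0/26 (51 hosts, 62 usable)


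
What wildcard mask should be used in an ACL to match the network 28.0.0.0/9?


Subnet mask: 255.128.0.0
Wildcard = 255.255.255.255 - subnet mask
255 - 255 = 0
255 - 128 = 127
255 - 0 = 255
255 - 0 = 255
Wildcard: 0.127.255.255


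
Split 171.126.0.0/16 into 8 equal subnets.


New prefix = 16 + 3 = 19
Each subnet has 8192 addresses
  171.126.0.0/19
  171.126.32.0/19
  171.126.64.0/19
  171.126.96.0/19
  171.126.128.0/19
  171.126.160.0/19
  171.126.192.0/19
  171.126.224.0/19
Subnets: 171.126.0.0/19, 171.126.32.0/19, 171.126.64.0/19, 171.126.96.0/19, 171.126.128.0/19, 171.126.160.0/19, 171.126.192.0/19, 171.126.224.0/19


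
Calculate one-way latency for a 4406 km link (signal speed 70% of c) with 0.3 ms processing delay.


Speed = 0.7 * 3e5 km/s = 210000 km/s
Propagation delay = 4406 / 210000 = 0.021 s = 20.981 ms
Processing delay = 0.3 ms
Total one-way latency = 21.281 ms


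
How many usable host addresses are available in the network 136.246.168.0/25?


Host bits = 32 - 25 = 7
Total addresses = 2^7 = 128
Usable = total - 2 (network and broadcast)
Usable hosts: 126


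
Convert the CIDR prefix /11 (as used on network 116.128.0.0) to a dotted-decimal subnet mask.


/11 means 11 network bits, 21 host bits
Binary: 11111111111000000000000000000000
Mask: 255.224.0.0


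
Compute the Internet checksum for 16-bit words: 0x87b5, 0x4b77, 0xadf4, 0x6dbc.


Sum all words (with carry folding):
+ 0x87b5 = 0x87b5
+ 0x4b77 = 0xd32c
+ 0xadf4 = 0x8121
+ 0x6dbc = 0xeedd
One's complement: ~0xeedd
Checksum = 0x1122


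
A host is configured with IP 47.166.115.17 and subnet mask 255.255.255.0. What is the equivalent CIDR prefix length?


Binary: 11111111.11111111.11111111.00000000
Count leading 1s
Prefix: /24


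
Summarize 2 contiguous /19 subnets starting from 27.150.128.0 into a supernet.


Original prefix: /19
Number of subnets: 2 = 2^1
New prefix = 19 - 1 = 18
Supernet: 27.150.128.0/18


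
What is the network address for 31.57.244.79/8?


IP:   00011111.00111001.11110100.01001111
Mask: 11111111.00000000.00000000.00000000
AND operation:
Net:  00011111.00000000.00000000.00000000
Network: 31.0.0.0/8


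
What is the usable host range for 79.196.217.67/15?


Network: 79.196.0.0
Broadcast: 79.197.255.255
First usable = network + 1
Last usable = broadcast - 1
Range: 79.196.0.1 to 79.197.255.254


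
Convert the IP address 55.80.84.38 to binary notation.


55 = 00110111
80 = 01010000
84 = 01010100
38 = 00100110
Binary: 00110111.01010000.01010100.00100110


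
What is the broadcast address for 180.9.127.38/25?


Network: 180.9.127.0/25
Host bits = 7
Set all host bits to 1:
Broadcast: 180.9.127.127


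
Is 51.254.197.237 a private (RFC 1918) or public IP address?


RFC 1918 private ranges:
  10.0.0.0/8 (10.0.0.0 - 10.255.255.255)
  172.16.0.0/12 (172.16.0.0 - 172.31.255.255)
  192.168.0.0/16 (192.168.0.0 - 192.168.255.255)
Public (not in any RFC 1918 range)


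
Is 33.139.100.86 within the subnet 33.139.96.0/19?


Subnet network: 33.139.96.0
Test IP AND mask: 33.139.96.0
Yes, 33.139.100.86 is in 33.139.96.0/19


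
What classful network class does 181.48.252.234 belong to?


First octet: 181
Binary: 10110101
10xxxxxx -> Class B (128-191)
Class B, default mask 255.255.0.0 (/16)


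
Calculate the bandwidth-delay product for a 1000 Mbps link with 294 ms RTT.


BDP = bandwidth * RTT
= 1000 Mbps * 294 ms
= 1000 * 1e6 * 294 / 1000 bits
= 294000000 bits
= 36750000 bytes
= 35888.6719 KB
BDP = 294000000 bits (36750000 bytes)


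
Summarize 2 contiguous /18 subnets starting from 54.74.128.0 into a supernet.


Original prefix: /18
Number of subnets: 2 = 2^1
New prefix = 18 - 1 = 17
Supernet: 54.74.128.0/17


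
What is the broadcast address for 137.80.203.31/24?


Network: 137.80.203.0/24
Host bits = 8
Set all host bits to 1:
Broadcast: 137.80.203.255


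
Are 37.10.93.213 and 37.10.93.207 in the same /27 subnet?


Mask: 255.255.255.224
37.10.93.213 AND mask = 37.10.93.192
37.10.93.207 AND mask = 37.10.93.192
Yes, same subnet (37.10.93.192)


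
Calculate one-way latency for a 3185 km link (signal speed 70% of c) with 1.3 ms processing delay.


Speed = 0.7 * 3e5 km/s = 210000 km/s
Propagation delay = 3185 / 210000 = 0.0152 s = 15.1667 ms
Processing delay = 1.3 ms
Total one-way latency = 16.4667 ms


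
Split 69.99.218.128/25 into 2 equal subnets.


New prefix = 25 + 1 = 26
Each subnet has 64 addresses
  69.99.218.128/26
  69.99.218.192/26
Subnets: 69.99.218.128/26, 69.99.218.192/26


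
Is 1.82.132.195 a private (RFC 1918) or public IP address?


RFC 1918 private ranges:
  10.0.0.0/8 (10.0.0.0 - 10.255.255.255)
  172.16.0.0/12 (172.16.0.0 - 172.31.255.255)
  192.168.0.0/16 (192.168.0.0 - 192.168.255.255)
Public (not in any RFC 1918 range)


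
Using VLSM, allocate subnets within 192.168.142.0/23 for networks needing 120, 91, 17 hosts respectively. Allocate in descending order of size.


120 hosts -> /25 (126 usable): 192.168.142.0/25
91 hosts -> /25 (126 usable): 192.168.142.128/25
17 hosts -> /27 (30 usable): 192.168.143.0/27
Allocation: 192.168.142.0/25 (120 hosts, 126 usable); 192.168.142.128/25 (91 hosts, 126 usable); 192.168.143.0/27 (17 hosts, 30 usable)


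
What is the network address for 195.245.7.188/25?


IP:   11000011.11110101.00000111.10111100
Mask: 11111111.11111111.11111111.10000000
AND operation:
Net:  11000011.11110101.00000111.10000000
Network: 195.245.7.128/25


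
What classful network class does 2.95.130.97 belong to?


First octet: 2
Binary: 00000010
0xxxxxxx -> Class A (1-126)
Class A, default mask 255.0.0.0 (/8)


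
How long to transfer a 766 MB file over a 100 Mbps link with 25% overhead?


Effective throughput = 100 * (1 - 25/100) = 75 Mbps
File size in Mb = 766 * 8 = 6128 Mb
Time = 6128 / 75
Time = 81.7067 seconds


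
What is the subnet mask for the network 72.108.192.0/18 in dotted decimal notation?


/18 means 18 network bits, 14 host bits
Binary: 11111111111111111100000000000000
Mask: 255.255.192.0


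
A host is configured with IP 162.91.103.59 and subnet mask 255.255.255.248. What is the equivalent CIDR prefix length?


Binary: 11111111.11111111.11111111.11111000
Count leading 1s
Prefix: /29


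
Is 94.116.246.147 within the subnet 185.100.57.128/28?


Subnet network: 185.100.57.128
Test IP AND mask: 94.116.246.144
No, 94.116.246.147 is not in 185.100.57.128/28


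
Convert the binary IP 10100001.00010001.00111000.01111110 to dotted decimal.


10100001 = 161
00010001 = 17
00111000 = 56
01111110 = 126
IP: 161.17.56.126


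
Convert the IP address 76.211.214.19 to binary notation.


76 = 01001100
211 = 11010011
214 = 11010110
19 = 00010011
Binary: 01001100.11010011.11010110.00010011


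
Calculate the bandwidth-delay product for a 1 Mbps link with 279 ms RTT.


BDP = bandwidth * RTT
= 1 Mbps * 279 ms
= 1 * 1e6 * 279 / 1000 bits
= 279000 bits
= 34875 bytes
= 34.0576 KB
BDP = 279000 bits (34875 bytes)


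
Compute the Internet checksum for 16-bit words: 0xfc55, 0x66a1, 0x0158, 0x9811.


Sum all words (with carry folding):
+ 0xfc55 = 0xfc55
+ 0x66a1 = 0x62f7
+ 0x0158 = 0x644f
+ 0x9811 = 0xfc60
One's complement: ~0xfc60
Checksum = 0x039f


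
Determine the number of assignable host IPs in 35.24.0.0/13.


Host bits = 32 - 13 = 19
Total addresses = 2^19 = 524288
Usable = total - 2 (network and broadcast)
Usable hosts: 524286


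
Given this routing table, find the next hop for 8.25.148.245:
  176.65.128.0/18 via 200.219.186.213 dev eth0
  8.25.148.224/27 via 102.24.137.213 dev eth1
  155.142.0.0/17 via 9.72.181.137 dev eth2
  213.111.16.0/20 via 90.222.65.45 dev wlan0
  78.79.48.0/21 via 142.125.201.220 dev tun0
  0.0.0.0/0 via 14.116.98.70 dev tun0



Longest prefix match for 8.25.148.245:
  /18 176.65.128.0: no
  /27 8.25.148.224: MATCH
  /17 155.142.0.0: no
  /20 213.111.16.0: no
  /21 78.79.48.0: no
  /0 0.0.0.0: MATCH
Selected: next-hop 102.24.137.213 via eth1 (matched /27)


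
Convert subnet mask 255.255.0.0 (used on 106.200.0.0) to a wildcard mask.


Subnet mask: 255.255.0.0
Wildcard = 255.255.255.255 - subnet mask
255 - 255 = 0
255 - 255 = 0
255 - 0 = 255
255 - 0 = 255
Wildcard: 0.0.255.255


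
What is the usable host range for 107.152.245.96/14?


Network: 107.152.0.0
Broadcast: 107.155.255.255
First usable = network + 1
Last usable = broadcast - 1
Range: 107.152.0.1 to 107.155.255.254


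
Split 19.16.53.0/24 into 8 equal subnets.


New prefix = 24 + 3 = 27
Each subnet has 32 addresses
  19.16.53.0/27
  19.16.53.32/27
  19.16.53.64/27
  19.16.53.96/27
  19.16.53.128/27
  19.16.53.160/27
  19.16.53.192/27
  19.16.53.224/27
Subnets: 19.16.53.0/27, 19.16.53.32/27, 19.16.53.64/27, 19.16.53.96/27, 19.16.53.128/27, 19.16.53.160/27, 19.16.53.192/27, 19.16.53.224/27


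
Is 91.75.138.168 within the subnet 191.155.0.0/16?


Subnet network: 191.155.0.0
Test IP AND mask: 91.75.0.0
No, 91.75.138.168 is not in 191.155.0.0/16


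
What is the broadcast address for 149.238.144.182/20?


Network: 149.238.144.0/20
Host bits = 12
Set all host bits to 1:
Broadcast: 149.238.159.255


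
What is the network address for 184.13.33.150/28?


IP:   10111000.00001101.00100001.10010110
Mask: 11111111.11111111.11111111.11110000
AND operation:
Net:  10111000.00001101.00100001.10010000
Network: 184.13.33.144/28


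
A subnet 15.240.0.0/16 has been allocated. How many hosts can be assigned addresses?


Host bits = 32 - 16 = 16
Total addresses = 2^16 = 65536
Usable = total - 2 (network and broadcast)
Usable hosts: 65534


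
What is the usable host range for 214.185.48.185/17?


Network: 214.185.0.0
Broadcast: 214.185.127.255
First usable = network + 1
Last usable = broadcast - 1
Range: 214.185.0.1 to 214.185.127.254


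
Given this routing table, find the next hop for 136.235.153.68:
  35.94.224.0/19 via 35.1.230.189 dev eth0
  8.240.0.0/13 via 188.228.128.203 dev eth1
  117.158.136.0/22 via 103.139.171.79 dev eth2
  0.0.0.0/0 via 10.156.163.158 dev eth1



Longest prefix match for 136.235.153.68:
  /19 35.94.224.0: no
  /13 8.240.0.0: no
  /22 117.158.136.0: no
  /0 0.0.0.0: MATCH
Selected: next-hop 10.156.163.158 via eth1 (matched /0)


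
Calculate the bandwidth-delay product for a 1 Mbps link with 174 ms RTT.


BDP = bandwidth * RTT
= 1 Mbps * 174 ms
= 1 * 1e6 * 174 / 1000 bits
= 174000 bits
= 21750 bytes
= 21.2402 KB
BDP = 174000 bits (21750 bytes)


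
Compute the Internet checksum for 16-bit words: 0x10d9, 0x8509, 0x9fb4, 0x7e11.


Sum all words (with carry folding):
+ 0x10d9 = 0x10d9
+ 0x8509 = 0x95e2
+ 0x9fb4 = 0x3597
+ 0x7e11 = 0xb3a8
One's complement: ~0xb3a8
Checksum = 0x4c57


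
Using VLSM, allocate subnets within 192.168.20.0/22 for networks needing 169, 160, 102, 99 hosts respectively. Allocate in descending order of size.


169 hosts -> /24 (254 usable): 192.168.20.0/24
160 hosts -> /24 (254 usable): 192.168.21.0/24
102 hosts -> /25 (126 usable): 192.168.22.0/25
99 hosts -> /25 (126 usable): 192.168.22.128/25
Allocation: 192.168.20.0/24 (169 hosts, 254 usable); 192.168.21.0/24 (160 hosts, 254 usable); 192.168.22.0/25 (102 hosts, 126 usable); 192.168.22.128/25 (99 hosts, 126 usable)


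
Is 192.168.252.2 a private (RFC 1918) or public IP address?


RFC 1918 private ranges:
  10.0.0.0/8 (10.0.0.0 - 10.255.255.255)
  172.16.0.0/12 (172.16.0.0 - 172.31.255.255)
  192.168.0.0/16 (192.168.0.0 - 192.168.255.255)
Private (in 192.168.0.0/16)


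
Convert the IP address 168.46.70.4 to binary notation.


168 = 10101000
46 = 00101110
70 = 01000110
4 = 00000100
Binary: 10101000.00101110.01000110.00000100


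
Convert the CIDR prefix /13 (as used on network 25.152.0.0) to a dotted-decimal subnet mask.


/13 means 13 network bits, 19 host bits
Binary: 11111111111110000000000000000000
Mask: 255.248.0.0


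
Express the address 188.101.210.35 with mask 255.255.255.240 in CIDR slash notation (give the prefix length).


Binary: 11111111.11111111.11111111.11110000
Count leading 1s
Prefix: /28


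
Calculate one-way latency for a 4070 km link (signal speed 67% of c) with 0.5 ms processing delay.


Speed = 0.67 * 3e5 km/s = 201000 km/s
Propagation delay = 4070 / 201000 = 0.0202 s = 20.2488 ms
Processing delay = 0.5 ms
Total one-way latency = 20.7488 ms


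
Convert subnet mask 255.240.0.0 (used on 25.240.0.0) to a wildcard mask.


Subnet mask: 255.240.0.0
Wildcard = 255.255.255.255 - subnet mask
255 - 255 = 0
255 - 240 = 15
255 - 0 = 255
255 - 0 = 255
Wildcard: 0.15.255.255


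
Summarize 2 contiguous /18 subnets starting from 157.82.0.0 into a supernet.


Original prefix: /18
Number of subnets: 2 = 2^1
New prefix = 18 - 1 = 17
Supernet: 157.82.0.0/17


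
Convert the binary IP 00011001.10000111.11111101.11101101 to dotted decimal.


00011001 = 25
10000111 = 135
11111101 = 253
11101101 = 237
IP: 25.135.253.237


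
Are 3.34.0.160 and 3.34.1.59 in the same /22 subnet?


Mask: 255.255.252.0
3.34.0.160 AND mask = 3.34.0.0
3.34.1.59 AND mask = 3.34.0.0
Yes, same subnet (3.34.0.0)


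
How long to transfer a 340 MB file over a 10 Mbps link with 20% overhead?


Effective throughput = 10 * (1 - 20/100) = 8 Mbps
File size in Mb = 340 * 8 = 2720 Mb
Time = 2720 / 8
Time = 340 seconds


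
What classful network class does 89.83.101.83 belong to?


First octet: 89
Binary: 01011001
0xxxxxxx -> Class A (1-126)
Class A, default mask 255.0.0.0 (/8)


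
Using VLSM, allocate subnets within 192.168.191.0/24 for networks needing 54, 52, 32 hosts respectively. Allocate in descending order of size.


54 hosts -> /26 (62 usable): 192.168.191.0/26
52 hosts -> /26 (62 usable): 192.168.191.64/26
32 hosts -> /26 (62 usable): 192.168.191.128/26
Allocation: 192.168.191.0/26 (54 hosts, 62 usable); 192.168.191.64/26 (52 hosts, 62 usable); 192.168.191.128/26 (32 hosts, 62 usable)


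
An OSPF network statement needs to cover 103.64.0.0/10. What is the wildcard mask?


Subnet mask: 255.192.0.0
Wildcard = 255.255.255.255 - subnet mask
255 - 255 = 0
255 - 192 = 63
255 - 0 = 255
255 - 0 = 255
Wildcard: 0.63.255.255


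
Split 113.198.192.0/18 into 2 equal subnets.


New prefix = 18 + 1 = 19
Each subnet has 8192 addresses
  113.198.192.0/19
  113.198.224.0/19
Subnets: 113.198.192.0/19, 113.198.224.0/19


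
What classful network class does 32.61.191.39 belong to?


First octet: 32
Binary: 00100000
0xxxxxxx -> Class A (1-126)
Class A, default mask 255.0.0.0 (/8)


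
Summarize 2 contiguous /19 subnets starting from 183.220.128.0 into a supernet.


Original prefix: /19
Number of subnets: 2 = 2^1
New prefix = 19 - 1 = 18
Supernet: 183.220.128.0/18


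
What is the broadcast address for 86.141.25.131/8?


Network: 86.0.0.0/8
Host bits = 24
Set all host bits to 1:
Broadcast: 86.255.255.255


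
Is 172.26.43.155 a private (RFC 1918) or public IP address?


RFC 1918 private ranges:
  10.0.0.0/8 (10.0.0.0 - 10.255.255.255)
  172.16.0.0/12 (172.16.0.0 - 172.31.255.255)
  192.168.0.0/16 (192.168.0.0 - 192.168.255.255)
Private (in 172.16.0.0/12)


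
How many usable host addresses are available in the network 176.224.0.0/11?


Host bits = 32 - 11 = 21
Total addresses = 2^21 = 2097152
Usable = total - 2 (network and broadcast)
Usable hosts: 2097150


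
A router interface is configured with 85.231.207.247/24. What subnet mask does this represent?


/24 means 24 network bits, 8 host bits
Binary: 11111111111111111111111100000000
Mask: 255.255.255.0


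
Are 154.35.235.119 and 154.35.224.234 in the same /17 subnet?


Mask: 255.255.128.0
154.35.235.119 AND mask = 154.35.128.0
154.35.224.234 AND mask = 154.35.128.0
Yes, same subnet (154.35.128.0)


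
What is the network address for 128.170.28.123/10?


IP:   10000000.10101010.00011100.01111011
Mask: 11111111.11000000.00000000.00000000
AND operation:
Net:  10000000.10000000.00000000.00000000
Network: 128.128.0.0/10


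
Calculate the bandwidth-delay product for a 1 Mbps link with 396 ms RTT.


BDP = bandwidth * RTT
= 1 Mbps * 396 ms
= 1 * 1e6 * 396 / 1000 bits
= 396000 bits
= 49500 bytes
= 48.3398 KB
BDP = 396000 bits (49500 bytes)


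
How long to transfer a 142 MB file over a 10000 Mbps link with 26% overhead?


Effective throughput = 10000 * (1 - 26/100) = 7400 Mbps
File size in Mb = 142 * 8 = 1136 Mb
Time = 1136 / 7400
Time = 0.1535 seconds


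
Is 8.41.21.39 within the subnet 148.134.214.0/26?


Subnet network: 148.134.214.0
Test IP AND mask: 8.41.21.0
No, 8.41.21.39 is not in 148.134.214.0/26


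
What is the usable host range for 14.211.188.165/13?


Network: 14.208.0.0
Broadcast: 14.215.255.255
First usable = network + 1
Last usable = broadcast - 1
Range: 14.208.0.1 to 14.215.255.254


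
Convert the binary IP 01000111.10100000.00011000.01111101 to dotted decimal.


01000111 = 71
10100000 = 160
00011000 = 24
01111101 = 125
IP: 71.160.24.125


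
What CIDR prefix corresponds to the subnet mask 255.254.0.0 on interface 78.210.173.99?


Binary: 11111111.11111110.00000000.00000000
Count leading 1s
Prefix: /15


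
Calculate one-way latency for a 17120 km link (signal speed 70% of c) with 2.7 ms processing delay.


Speed = 0.7 * 3e5 km/s = 210000 km/s
Propagation delay = 17120 / 210000 = 0.0815 s = 81.5238 ms
Processing delay = 2.7 ms
Total one-way latency = 84.2238 ms
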